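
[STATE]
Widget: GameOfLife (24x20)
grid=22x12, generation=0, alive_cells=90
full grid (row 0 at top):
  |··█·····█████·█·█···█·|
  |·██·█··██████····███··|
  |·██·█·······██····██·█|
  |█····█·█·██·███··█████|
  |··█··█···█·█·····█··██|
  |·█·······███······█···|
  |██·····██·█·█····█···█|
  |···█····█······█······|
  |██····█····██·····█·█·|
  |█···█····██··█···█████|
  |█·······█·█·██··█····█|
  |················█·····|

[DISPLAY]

Gen: 0                  
··█·····█████·█·█···█·  
·██·█··██████····███··  
·██·█·······██····██·█  
█····█·█·██·███··█████  
··█··█···█·█·····█··██  
·█·······███······█···  
██·····██·█·█····█···█  
···█····█······█······  
██····█····██·····█·█·  
█···█····██··█···█████  
█·······█·█·██··█····█  
················█·····  
                        
                        
                        
                        
                        
                        
                        


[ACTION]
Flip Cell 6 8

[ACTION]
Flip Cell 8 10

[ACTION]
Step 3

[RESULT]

Gen: 3                  
·················██···  
·███····█········██···  
·███···█·█···██·······  
··██····███··██·······  
··········█··██·██████  
······█████·····██████  
·······█··············  
█·█·····█·█·██····███·  
█·█······█·███···█████  
██········█···█······█  
···········█·█·····██·  
···········█·█·····█··  
                        
                        
                        
                        
                        
                        
                        


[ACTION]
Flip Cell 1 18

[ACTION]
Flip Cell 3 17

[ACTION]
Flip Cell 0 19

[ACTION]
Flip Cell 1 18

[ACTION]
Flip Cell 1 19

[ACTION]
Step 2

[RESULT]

Gen: 5                  
··█···················  
··██············██····  
···██··██··█·█···█·██·  
·········██·█··████·█·  
···········████··█···█  
······████··█·██····██  
······█····█····█···██  
········█··█········██  
█·······█····██·····██  
██·······███··██·····█  
··········██·██····█·█  
···················██·  
                        
                        
                        
                        
                        
                        
                        


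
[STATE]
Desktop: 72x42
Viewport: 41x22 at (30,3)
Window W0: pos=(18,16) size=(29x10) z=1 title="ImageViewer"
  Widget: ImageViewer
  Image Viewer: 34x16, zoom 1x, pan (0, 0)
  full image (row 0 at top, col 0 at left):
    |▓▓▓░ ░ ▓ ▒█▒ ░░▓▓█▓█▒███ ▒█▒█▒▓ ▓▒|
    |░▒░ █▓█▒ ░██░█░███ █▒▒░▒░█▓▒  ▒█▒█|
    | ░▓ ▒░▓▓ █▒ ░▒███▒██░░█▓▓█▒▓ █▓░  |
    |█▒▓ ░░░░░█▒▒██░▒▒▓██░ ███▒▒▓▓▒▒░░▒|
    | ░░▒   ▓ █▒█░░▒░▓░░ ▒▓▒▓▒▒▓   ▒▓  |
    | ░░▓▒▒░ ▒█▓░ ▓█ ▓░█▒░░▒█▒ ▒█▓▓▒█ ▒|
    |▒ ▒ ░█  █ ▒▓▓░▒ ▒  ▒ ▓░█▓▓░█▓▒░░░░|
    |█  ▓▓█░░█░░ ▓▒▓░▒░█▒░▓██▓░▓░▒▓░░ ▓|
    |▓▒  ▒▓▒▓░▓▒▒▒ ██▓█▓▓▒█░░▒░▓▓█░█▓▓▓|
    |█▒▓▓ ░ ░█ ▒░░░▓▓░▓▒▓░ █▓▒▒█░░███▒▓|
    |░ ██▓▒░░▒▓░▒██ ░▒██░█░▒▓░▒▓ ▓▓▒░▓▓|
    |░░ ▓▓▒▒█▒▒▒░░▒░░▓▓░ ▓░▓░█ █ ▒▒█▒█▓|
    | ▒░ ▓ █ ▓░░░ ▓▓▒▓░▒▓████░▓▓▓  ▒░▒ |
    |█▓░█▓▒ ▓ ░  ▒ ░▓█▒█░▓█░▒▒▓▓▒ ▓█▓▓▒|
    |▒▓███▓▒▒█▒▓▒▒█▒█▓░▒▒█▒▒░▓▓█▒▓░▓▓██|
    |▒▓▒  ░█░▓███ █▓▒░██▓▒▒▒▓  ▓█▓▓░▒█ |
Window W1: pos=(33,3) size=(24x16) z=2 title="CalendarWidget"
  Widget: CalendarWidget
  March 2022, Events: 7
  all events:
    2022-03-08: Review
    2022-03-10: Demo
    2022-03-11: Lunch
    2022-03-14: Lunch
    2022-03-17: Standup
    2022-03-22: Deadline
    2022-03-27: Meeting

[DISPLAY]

   ┏━━━━━━━━━━━━━━━━━━━━━━┓              
   ┃ CalendarWidget       ┃              
   ┠──────────────────────┨              
   ┃      March 2022      ┃              
   ┃Mo Tu We Th Fr Sa Su  ┃              
   ┃    1  2  3  4  5  6  ┃              
   ┃ 7  8*  9 10* 11* 12 1┃              
   ┃14* 15 16 17* 18 19 20┃              
   ┃21 22* 23 24 25 26 27*┃              
   ┃28 29 30 31           ┃              
   ┃                      ┃              
   ┃                      ┃              
   ┃                      ┃              
━━━┃                      ┃              
r  ┃                      ┃              
───┗━━━━━━━━━━━━━━━━━━━━━━┛              
▒ ░░▓▓█▓█▒███ ▒█┃                        
█░█░███ █▒▒░▒░█▓┃                        
 ░▒███▒██░░█▓▓█▒┃                        
▒██░▒▒▓██░ ███▒▒┃                        
█░░▒░▓░░ ▒▓▒▓▒▒▓┃                        
░ ▓█ ▓░█▒░░▒█▒ ▒┃                        


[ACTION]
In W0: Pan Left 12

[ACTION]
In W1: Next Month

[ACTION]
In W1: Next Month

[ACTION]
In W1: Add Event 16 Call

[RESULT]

   ┏━━━━━━━━━━━━━━━━━━━━━━┓              
   ┃ CalendarWidget       ┃              
   ┠──────────────────────┨              
   ┃       May 2022       ┃              
   ┃Mo Tu We Th Fr Sa Su  ┃              
   ┃                   1  ┃              
   ┃ 2  3  4  5  6  7  8  ┃              
   ┃ 9 10 11 12 13 14 15  ┃              
   ┃16* 17 18 19 20 21 22 ┃              
   ┃23 24 25 26 27 28 29  ┃              
   ┃30 31                 ┃              
   ┃                      ┃              
   ┃                      ┃              
━━━┃                      ┃              
r  ┃                      ┃              
───┗━━━━━━━━━━━━━━━━━━━━━━┛              
▒ ░░▓▓█▓█▒███ ▒█┃                        
█░█░███ █▒▒░▒░█▓┃                        
 ░▒███▒██░░█▓▓█▒┃                        
▒██░▒▒▓██░ ███▒▒┃                        
█░░▒░▓░░ ▒▓▒▓▒▒▓┃                        
░ ▓█ ▓░█▒░░▒█▒ ▒┃                        


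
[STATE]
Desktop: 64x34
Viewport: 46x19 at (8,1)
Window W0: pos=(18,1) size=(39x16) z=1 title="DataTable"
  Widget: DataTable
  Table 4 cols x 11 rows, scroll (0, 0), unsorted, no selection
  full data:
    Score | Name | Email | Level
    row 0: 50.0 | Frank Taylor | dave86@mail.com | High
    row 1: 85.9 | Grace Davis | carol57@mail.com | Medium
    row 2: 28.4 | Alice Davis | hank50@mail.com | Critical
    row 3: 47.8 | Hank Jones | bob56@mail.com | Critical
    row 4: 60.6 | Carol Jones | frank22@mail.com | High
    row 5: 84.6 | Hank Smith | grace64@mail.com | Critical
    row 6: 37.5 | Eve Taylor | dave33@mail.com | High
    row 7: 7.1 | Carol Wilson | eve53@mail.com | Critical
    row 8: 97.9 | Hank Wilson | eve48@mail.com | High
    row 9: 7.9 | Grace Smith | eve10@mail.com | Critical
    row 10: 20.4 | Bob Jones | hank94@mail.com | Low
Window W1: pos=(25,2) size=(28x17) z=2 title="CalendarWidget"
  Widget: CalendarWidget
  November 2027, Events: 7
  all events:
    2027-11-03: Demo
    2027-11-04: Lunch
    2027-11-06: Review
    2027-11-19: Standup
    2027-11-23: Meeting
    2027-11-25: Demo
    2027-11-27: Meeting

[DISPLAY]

          ┏━━━━━━━━━━━━━━━━━━━━━━━━━━━━━━━━━━━
          ┃ DataT┏━━━━━━━━━━━━━━━━━━━━━━━━━━┓ 
          ┠──────┃ CalendarWidget           ┃─
          ┃Score│┠──────────────────────────┨ 
          ┃─────┼┃      November 2027       ┃─
          ┃50.0 │┃Mo Tu We Th Fr Sa Su      ┃ 
          ┃85.9 │┃ 1  2  3*  4*  5  6*  7   ┃m
          ┃28.4 │┃ 8  9 10 11 12 13 14      ┃ 
          ┃47.8 │┃15 16 17 18 19* 20 21     ┃ 
          ┃60.6 │┃22 23* 24 25* 26 27* 28   ┃m
          ┃84.6 │┃29 30                     ┃m
          ┃37.5 │┃                          ┃ 
          ┃7.1  │┃                          ┃ 
          ┃97.9 │┃                          ┃ 
          ┃7.9  │┃                          ┃ 
          ┗━━━━━━┃                          ┃━
                 ┃                          ┃ 
                 ┗━━━━━━━━━━━━━━━━━━━━━━━━━━┛ 
                                              


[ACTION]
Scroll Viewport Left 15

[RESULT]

                  ┏━━━━━━━━━━━━━━━━━━━━━━━━━━━
                  ┃ DataT┏━━━━━━━━━━━━━━━━━━━━
                  ┠──────┃ CalendarWidget     
                  ┃Score│┠────────────────────
                  ┃─────┼┃      November 2027 
                  ┃50.0 │┃Mo Tu We Th Fr Sa Su
                  ┃85.9 │┃ 1  2  3*  4*  5  6*
                  ┃28.4 │┃ 8  9 10 11 12 13 14
                  ┃47.8 │┃15 16 17 18 19* 20 2
                  ┃60.6 │┃22 23* 24 25* 26 27*
                  ┃84.6 │┃29 30               
                  ┃37.5 │┃                    
                  ┃7.1  │┃                    
                  ┃97.9 │┃                    
                  ┃7.9  │┃                    
                  ┗━━━━━━┃                    
                         ┃                    
                         ┗━━━━━━━━━━━━━━━━━━━━
                                              


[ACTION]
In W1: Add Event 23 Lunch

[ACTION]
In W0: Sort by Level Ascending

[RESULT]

                  ┏━━━━━━━━━━━━━━━━━━━━━━━━━━━
                  ┃ DataT┏━━━━━━━━━━━━━━━━━━━━
                  ┠──────┃ CalendarWidget     
                  ┃Score│┠────────────────────
                  ┃─────┼┃      November 2027 
                  ┃28.4 │┃Mo Tu We Th Fr Sa Su
                  ┃47.8 │┃ 1  2  3*  4*  5  6*
                  ┃84.6 │┃ 8  9 10 11 12 13 14
                  ┃7.1  │┃15 16 17 18 19* 20 2
                  ┃7.9  │┃22 23* 24 25* 26 27*
                  ┃50.0 │┃29 30               
                  ┃60.6 │┃                    
                  ┃37.5 │┃                    
                  ┃97.9 │┃                    
                  ┃20.4 │┃                    
                  ┗━━━━━━┃                    
                         ┃                    
                         ┗━━━━━━━━━━━━━━━━━━━━
                                              


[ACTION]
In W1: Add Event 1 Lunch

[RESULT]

                  ┏━━━━━━━━━━━━━━━━━━━━━━━━━━━
                  ┃ DataT┏━━━━━━━━━━━━━━━━━━━━
                  ┠──────┃ CalendarWidget     
                  ┃Score│┠────────────────────
                  ┃─────┼┃      November 2027 
                  ┃28.4 │┃Mo Tu We Th Fr Sa Su
                  ┃47.8 │┃ 1*  2  3*  4*  5  6
                  ┃84.6 │┃ 8  9 10 11 12 13 14
                  ┃7.1  │┃15 16 17 18 19* 20 2
                  ┃7.9  │┃22 23* 24 25* 26 27*
                  ┃50.0 │┃29 30               
                  ┃60.6 │┃                    
                  ┃37.5 │┃                    
                  ┃97.9 │┃                    
                  ┃20.4 │┃                    
                  ┗━━━━━━┃                    
                         ┃                    
                         ┗━━━━━━━━━━━━━━━━━━━━
                                              


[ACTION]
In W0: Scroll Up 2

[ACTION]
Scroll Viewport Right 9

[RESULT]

         ┏━━━━━━━━━━━━━━━━━━━━━━━━━━━━━━━━━━━━
         ┃ DataT┏━━━━━━━━━━━━━━━━━━━━━━━━━━┓  
         ┠──────┃ CalendarWidget           ┃──
         ┃Score│┠──────────────────────────┨ │
         ┃─────┼┃      November 2027       ┃─┼
         ┃28.4 │┃Mo Tu We Th Fr Sa Su      ┃ │
         ┃47.8 │┃ 1*  2  3*  4*  5  6*  7  ┃ │
         ┃84.6 │┃ 8  9 10 11 12 13 14      ┃m│
         ┃7.1  │┃15 16 17 18 19* 20 21     ┃ │
         ┃7.9  │┃22 23* 24 25* 26 27* 28   ┃ │
         ┃50.0 │┃29 30                     ┃ │
         ┃60.6 │┃                          ┃m│
         ┃37.5 │┃                          ┃ │
         ┃97.9 │┃                          ┃ │
         ┃20.4 │┃                          ┃ │
         ┗━━━━━━┃                          ┃━━
                ┃                          ┃  
                ┗━━━━━━━━━━━━━━━━━━━━━━━━━━┛  
                                              


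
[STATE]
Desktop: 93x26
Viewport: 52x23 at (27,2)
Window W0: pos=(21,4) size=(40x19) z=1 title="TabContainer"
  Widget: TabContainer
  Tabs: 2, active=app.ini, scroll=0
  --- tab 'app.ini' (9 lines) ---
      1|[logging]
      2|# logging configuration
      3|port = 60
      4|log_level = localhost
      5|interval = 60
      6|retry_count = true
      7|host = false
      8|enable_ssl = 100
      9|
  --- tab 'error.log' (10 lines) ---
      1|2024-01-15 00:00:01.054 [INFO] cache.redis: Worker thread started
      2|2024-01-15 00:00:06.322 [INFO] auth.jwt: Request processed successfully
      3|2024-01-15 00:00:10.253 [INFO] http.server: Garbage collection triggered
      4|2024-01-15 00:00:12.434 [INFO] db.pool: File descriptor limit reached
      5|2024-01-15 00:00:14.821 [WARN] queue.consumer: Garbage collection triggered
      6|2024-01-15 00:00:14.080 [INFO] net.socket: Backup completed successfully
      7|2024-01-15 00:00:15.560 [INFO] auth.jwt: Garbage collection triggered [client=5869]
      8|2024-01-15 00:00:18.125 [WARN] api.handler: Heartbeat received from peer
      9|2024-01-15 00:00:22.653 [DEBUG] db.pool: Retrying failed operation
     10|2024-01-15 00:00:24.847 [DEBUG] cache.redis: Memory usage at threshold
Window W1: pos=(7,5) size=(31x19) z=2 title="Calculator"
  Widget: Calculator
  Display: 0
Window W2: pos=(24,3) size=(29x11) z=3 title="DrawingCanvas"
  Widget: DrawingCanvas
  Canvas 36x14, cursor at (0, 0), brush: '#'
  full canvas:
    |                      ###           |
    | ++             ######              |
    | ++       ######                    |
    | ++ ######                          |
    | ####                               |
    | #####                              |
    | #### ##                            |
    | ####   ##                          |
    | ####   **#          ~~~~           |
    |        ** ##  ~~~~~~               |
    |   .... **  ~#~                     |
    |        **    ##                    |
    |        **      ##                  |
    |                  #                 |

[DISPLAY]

                                                    
━━━━━━━━━━━━━━━━━━━━━━━━━┓                          
rawingCanvas             ┃━━━━━━━┓                  
─────────────────────────┨       ┃                  
                    ###  ┃───────┨                  
+             ######     ┃       ┃                  
+       ######           ┃───────┃                  
+ ######                 ┃       ┃                  
###                      ┃       ┃                  
####                     ┃       ┃                  
### ##                   ┃       ┃                  
━━━━━━━━━━━━━━━━━━━━━━━━━┛       ┃                  
          ┃ue                    ┃                  
          ┃                      ┃                  
          ┃                      ┃                  
          ┃                      ┃                  
          ┃                      ┃                  
          ┃                      ┃                  
          ┃                      ┃                  
          ┃                      ┃                  
          ┃━━━━━━━━━━━━━━━━━━━━━━┛                  
━━━━━━━━━━┛                                         
                                                    


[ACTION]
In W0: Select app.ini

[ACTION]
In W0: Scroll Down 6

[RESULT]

                                                    
━━━━━━━━━━━━━━━━━━━━━━━━━┓                          
rawingCanvas             ┃━━━━━━━┓                  
─────────────────────────┨       ┃                  
                    ###  ┃───────┨                  
+             ######     ┃       ┃                  
+       ######           ┃───────┃                  
+ ######                 ┃       ┃                  
###                      ┃       ┃                  
####                     ┃       ┃                  
### ##                   ┃       ┃                  
━━━━━━━━━━━━━━━━━━━━━━━━━┛       ┃                  
          ┃                      ┃                  
          ┃                      ┃                  
          ┃                      ┃                  
          ┃                      ┃                  
          ┃                      ┃                  
          ┃                      ┃                  
          ┃                      ┃                  
          ┃                      ┃                  
          ┃━━━━━━━━━━━━━━━━━━━━━━┛                  
━━━━━━━━━━┛                                         
                                                    


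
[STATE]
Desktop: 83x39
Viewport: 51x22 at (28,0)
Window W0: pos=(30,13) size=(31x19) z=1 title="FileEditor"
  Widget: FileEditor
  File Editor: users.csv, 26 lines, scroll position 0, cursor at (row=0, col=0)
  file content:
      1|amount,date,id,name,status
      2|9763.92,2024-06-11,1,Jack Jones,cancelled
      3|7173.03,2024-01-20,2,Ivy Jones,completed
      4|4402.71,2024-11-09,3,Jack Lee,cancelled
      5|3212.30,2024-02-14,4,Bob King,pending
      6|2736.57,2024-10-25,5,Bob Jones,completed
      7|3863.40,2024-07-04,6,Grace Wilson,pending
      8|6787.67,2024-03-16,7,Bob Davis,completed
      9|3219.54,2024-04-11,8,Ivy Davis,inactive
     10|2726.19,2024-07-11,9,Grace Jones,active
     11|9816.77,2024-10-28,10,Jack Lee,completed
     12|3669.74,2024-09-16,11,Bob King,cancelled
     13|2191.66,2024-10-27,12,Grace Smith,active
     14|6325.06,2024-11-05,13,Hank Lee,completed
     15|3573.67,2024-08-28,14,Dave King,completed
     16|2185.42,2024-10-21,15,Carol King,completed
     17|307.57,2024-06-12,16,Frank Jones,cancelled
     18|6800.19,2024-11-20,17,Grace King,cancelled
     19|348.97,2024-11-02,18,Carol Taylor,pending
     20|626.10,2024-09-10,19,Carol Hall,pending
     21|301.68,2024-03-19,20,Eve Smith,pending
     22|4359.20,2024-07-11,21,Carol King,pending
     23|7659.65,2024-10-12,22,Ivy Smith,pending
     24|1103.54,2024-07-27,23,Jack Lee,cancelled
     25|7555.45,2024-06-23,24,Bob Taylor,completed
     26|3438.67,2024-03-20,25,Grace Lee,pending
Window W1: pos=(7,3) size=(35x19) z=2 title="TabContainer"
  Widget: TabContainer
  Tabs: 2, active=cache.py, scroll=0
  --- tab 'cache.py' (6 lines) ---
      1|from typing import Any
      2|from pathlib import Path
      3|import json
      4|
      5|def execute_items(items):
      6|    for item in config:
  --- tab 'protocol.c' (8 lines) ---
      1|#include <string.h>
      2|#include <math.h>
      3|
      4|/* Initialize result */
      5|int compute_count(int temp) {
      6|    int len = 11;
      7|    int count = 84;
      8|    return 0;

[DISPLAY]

                                                   
                                                   
                                                   
━━━━━━━━━━━━━┓                                     
             ┃                                     
─────────────┨                                     
.c           ┃                                     
─────────────┃                                     
ny           ┃                                     
Path         ┃                                     
             ┃                                     
             ┃                                     
ems):        ┃                                     
ig:          ┃━━━━━━━━━━━━━━━━━━┓                  
             ┃                  ┃                  
             ┃──────────────────┨                  
             ┃,id,name,status  ▲┃                  
             ┃4-06-11,1,Jack Jo█┃                  
             ┃4-01-20,2,Ivy Jon░┃                  
             ┃4-11-09,3,Jack Le░┃                  
             ┃4-02-14,4,Bob Kin░┃                  
━━━━━━━━━━━━━┛4-10-25,5,Bob Jon░┃                  


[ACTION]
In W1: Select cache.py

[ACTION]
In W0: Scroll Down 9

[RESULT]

                                                   
                                                   
                                                   
━━━━━━━━━━━━━┓                                     
             ┃                                     
─────────────┨                                     
.c           ┃                                     
─────────────┃                                     
ny           ┃                                     
Path         ┃                                     
             ┃                                     
             ┃                                     
ems):        ┃                                     
ig:          ┃━━━━━━━━━━━━━━━━━━┓                  
             ┃                  ┃                  
             ┃──────────────────┨                  
             ┃4-07-11,9,Grace J▲┃                  
             ┃4-10-28,10,Jack L░┃                  
             ┃4-09-16,11,Bob Ki░┃                  
             ┃4-10-27,12,Grace ░┃                  
             ┃4-11-05,13,Hank L░┃                  
━━━━━━━━━━━━━┛4-08-28,14,Dave K░┃                  


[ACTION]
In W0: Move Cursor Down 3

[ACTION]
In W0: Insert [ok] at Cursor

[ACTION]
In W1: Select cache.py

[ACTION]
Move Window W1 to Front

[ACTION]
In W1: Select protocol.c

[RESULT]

                                                   
                                                   
                                                   
━━━━━━━━━━━━━┓                                     
             ┃                                     
─────────────┨                                     
.c]          ┃                                     
─────────────┃                                     
             ┃                                     
             ┃                                     
             ┃                                     
 */          ┃                                     
t temp) {    ┃                                     
             ┃━━━━━━━━━━━━━━━━━━┓                  
             ┃                  ┃                  
             ┃──────────────────┨                  
             ┃4-07-11,9,Grace J▲┃                  
             ┃4-10-28,10,Jack L░┃                  
             ┃4-09-16,11,Bob Ki░┃                  
             ┃4-10-27,12,Grace ░┃                  
             ┃4-11-05,13,Hank L░┃                  
━━━━━━━━━━━━━┛4-08-28,14,Dave K░┃                  


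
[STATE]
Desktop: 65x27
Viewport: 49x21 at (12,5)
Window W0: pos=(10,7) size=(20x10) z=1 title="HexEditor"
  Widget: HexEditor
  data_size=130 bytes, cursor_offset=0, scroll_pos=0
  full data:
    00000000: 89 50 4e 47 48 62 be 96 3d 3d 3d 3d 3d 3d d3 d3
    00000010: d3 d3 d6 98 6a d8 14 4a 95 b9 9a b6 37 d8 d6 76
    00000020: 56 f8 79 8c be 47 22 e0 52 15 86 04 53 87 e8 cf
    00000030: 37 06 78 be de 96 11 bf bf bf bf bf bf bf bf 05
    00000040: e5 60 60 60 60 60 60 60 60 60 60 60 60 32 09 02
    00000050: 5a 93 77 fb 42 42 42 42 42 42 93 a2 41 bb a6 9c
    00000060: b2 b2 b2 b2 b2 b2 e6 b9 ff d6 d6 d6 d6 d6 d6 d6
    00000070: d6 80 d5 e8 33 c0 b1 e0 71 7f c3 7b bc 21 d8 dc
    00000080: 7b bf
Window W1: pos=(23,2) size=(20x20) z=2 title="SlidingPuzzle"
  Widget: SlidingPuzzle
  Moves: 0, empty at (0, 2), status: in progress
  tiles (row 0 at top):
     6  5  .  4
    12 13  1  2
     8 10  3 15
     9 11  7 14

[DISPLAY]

           ┃┌────┬────┬────┬──┃                  
           ┃│  6 │  5 │    │  ┃                  
━━━━━━━━━━━┃├────┼────┼────┼──┃                  
HexEditor  ┃│ 12 │ 13 │  1 │  ┃                  
───────────┃├────┼────┼────┼──┃                  
0000000  89┃│  8 │ 10 │  3 │ 1┃                  
0000010  d3┃├────┼────┼────┼──┃                  
0000020  56┃│  9 │ 11 │  7 │ 1┃                  
0000030  37┃└────┴────┴────┴──┃                  
0000040  e5┃Moves: 0          ┃                  
0000050  5a┃                  ┃                  
━━━━━━━━━━━┃                  ┃                  
           ┃                  ┃                  
           ┃                  ┃                  
           ┃                  ┃                  
           ┃                  ┃                  
           ┗━━━━━━━━━━━━━━━━━━┛                  
                                                 
                                                 
                                                 
                                                 


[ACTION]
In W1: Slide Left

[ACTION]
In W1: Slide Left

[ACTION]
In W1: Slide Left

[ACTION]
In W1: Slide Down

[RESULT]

           ┃┌────┬────┬────┬──┃                  
           ┃│  6 │  5 │  4 │  ┃                  
━━━━━━━━━━━┃├────┼────┼────┼──┃                  
HexEditor  ┃│ 12 │ 13 │  1 │  ┃                  
───────────┃├────┼────┼────┼──┃                  
0000000  89┃│  8 │ 10 │  3 │ 1┃                  
0000010  d3┃├────┼────┼────┼──┃                  
0000020  56┃│  9 │ 11 │  7 │ 1┃                  
0000030  37┃└────┴────┴────┴──┃                  
0000040  e5┃Moves: 1          ┃                  
0000050  5a┃                  ┃                  
━━━━━━━━━━━┃                  ┃                  
           ┃                  ┃                  
           ┃                  ┃                  
           ┃                  ┃                  
           ┃                  ┃                  
           ┗━━━━━━━━━━━━━━━━━━┛                  
                                                 
                                                 
                                                 
                                                 


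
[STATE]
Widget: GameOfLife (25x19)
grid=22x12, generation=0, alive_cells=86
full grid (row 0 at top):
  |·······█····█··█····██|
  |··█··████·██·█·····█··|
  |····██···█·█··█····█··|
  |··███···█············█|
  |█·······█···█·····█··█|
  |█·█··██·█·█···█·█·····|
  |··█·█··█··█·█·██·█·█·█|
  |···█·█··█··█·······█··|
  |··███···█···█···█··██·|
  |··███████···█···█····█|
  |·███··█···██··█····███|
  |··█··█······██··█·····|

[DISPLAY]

Gen: 0                   
·······█····█··█····██   
··█··████·██·█·····█··   
····██···█·█··█····█··   
··███···█············█   
█·······█···█·····█··█   
█·█··██·█·█···█·█·····   
··█·█··█··█·█·██·█·█·█   
···█·█··█··█·······█··   
··███···█···█···█··██·   
··███████···█···█····█   
·███··█···██··█····███   
··█··█······██··█·····   
                         
                         
                         
                         
                         
                         


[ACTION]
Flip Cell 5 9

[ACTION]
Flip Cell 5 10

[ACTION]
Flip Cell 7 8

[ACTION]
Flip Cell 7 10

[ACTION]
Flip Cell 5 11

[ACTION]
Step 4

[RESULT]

Gen: 4                   
······██·····█········   
·····█·████···█····██·   
·····█·····███·······█   
······███····█···█··█·   
·██····██···█····█····   
·█·█······█·█···█·██··   
··██··█·███····██·█···   
··██·█··█····█····█·█·   
·········█··█····██··█   
······█··█··█···█·██··   
·██····██·█···█····█·█   
·██········█········█·   
                         
                         
                         
                         
                         
                         


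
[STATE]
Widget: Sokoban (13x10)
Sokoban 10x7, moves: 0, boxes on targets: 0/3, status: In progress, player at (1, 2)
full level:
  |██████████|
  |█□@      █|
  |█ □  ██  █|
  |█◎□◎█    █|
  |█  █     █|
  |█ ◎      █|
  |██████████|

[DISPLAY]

██████████   
█□@      █   
█ □  ██  █   
█◎□◎█    █   
█  █     █   
█ ◎      █   
██████████   
Moves: 0  0/3
             
             


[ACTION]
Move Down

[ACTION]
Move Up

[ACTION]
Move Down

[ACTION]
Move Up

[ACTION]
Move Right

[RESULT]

██████████   
█□ @     █   
█ □  ██  █   
█◎□◎█    █   
█  █     █   
█ ◎      █   
██████████   
Moves: 1  0/3
             
             


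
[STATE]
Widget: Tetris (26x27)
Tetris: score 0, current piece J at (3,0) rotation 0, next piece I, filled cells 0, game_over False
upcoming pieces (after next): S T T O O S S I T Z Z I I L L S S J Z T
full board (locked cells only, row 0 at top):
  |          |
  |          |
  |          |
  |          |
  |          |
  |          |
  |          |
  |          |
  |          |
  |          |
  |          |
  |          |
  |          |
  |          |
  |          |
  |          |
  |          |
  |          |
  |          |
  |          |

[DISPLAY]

   █      │Next:          
   ███    │████           
          │               
          │               
          │               
          │               
          │Score:         
          │0              
          │               
          │               
          │               
          │               
          │               
          │               
          │               
          │               
          │               
          │               
          │               
          │               
          │               
          │               
          │               
          │               
          │               
          │               
          │               


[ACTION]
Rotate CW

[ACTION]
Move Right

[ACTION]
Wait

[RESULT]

          │Next:          
    ██    │████           
    █     │               
    █     │               
          │               
          │               
          │Score:         
          │0              
          │               
          │               
          │               
          │               
          │               
          │               
          │               
          │               
          │               
          │               
          │               
          │               
          │               
          │               
          │               
          │               
          │               
          │               
          │               


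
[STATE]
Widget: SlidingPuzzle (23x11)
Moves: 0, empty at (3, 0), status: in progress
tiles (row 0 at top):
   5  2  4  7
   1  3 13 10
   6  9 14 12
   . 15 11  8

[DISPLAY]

┌────┬────┬────┬────┐  
│  5 │  2 │  4 │  7 │  
├────┼────┼────┼────┤  
│  1 │  3 │ 13 │ 10 │  
├────┼────┼────┼────┤  
│  6 │  9 │ 14 │ 12 │  
├────┼────┼────┼────┤  
│    │ 15 │ 11 │  8 │  
└────┴────┴────┴────┘  
Moves: 0               
                       


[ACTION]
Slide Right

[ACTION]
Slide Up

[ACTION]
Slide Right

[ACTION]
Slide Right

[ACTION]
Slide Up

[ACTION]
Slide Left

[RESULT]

┌────┬────┬────┬────┐  
│  5 │  2 │  4 │  7 │  
├────┼────┼────┼────┤  
│  1 │  3 │ 13 │ 10 │  
├────┼────┼────┼────┤  
│  6 │  9 │ 14 │ 12 │  
├────┼────┼────┼────┤  
│ 15 │    │ 11 │  8 │  
└────┴────┴────┴────┘  
Moves: 1               
                       


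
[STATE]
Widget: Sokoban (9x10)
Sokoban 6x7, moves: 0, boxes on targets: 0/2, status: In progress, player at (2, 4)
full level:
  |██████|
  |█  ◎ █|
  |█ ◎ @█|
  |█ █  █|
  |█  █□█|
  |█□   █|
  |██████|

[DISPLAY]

██████   
█  ◎ █   
█ ◎ @█   
█ █  █   
█  █□█   
█□   █   
██████   
Moves: 0 
         
         


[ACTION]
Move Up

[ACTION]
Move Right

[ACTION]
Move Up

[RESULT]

██████   
█  ◎@█   
█ ◎  █   
█ █  █   
█  █□█   
█□   █   
██████   
Moves: 1 
         
         


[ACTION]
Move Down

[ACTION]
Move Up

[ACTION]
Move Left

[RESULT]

██████   
█  + █   
█ ◎  █   
█ █  █   
█  █□█   
█□   █   
██████   
Moves: 4 
         
         


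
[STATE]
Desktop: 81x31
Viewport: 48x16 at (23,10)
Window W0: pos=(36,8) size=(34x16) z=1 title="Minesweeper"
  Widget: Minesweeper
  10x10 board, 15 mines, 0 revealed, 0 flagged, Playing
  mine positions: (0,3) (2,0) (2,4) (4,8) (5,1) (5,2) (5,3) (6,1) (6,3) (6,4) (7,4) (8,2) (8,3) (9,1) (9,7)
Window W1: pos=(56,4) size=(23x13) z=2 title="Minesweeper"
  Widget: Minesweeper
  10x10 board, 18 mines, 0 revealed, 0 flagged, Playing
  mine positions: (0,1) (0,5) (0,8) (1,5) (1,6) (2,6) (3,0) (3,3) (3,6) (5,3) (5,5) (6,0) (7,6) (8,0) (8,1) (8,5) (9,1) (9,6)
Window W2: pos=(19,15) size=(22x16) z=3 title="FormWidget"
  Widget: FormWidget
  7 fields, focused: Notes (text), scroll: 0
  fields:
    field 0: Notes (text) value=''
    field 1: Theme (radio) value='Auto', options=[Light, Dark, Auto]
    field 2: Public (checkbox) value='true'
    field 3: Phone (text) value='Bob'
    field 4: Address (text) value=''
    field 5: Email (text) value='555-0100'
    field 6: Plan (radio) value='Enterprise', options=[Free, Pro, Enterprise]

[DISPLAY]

             ┠───────────────────┃■■■■■■■■■■    
             ┃■■■■■■■■■■         ┃■■■■■■■■■■    
             ┃■■■■■■■■■■         ┃■■■■■■■■■■    
             ┃■■■■■■■■■■         ┃■■■■■■■■■■    
             ┃■■■■■■■■■■         ┃■■■■■■■■■■    
━━━━━━━━━━━━━━━━━┓■■■■■■         ┃■■■■■■■■■■    
rmWidget         ┃■■■■■■         ┗━━━━━━━━━━━━━━
─────────────────┨■■■■■■                      ┃ 
otes:      [    ]┃■■■■■■                      ┃ 
heme:      ( ) Li┃■■■■■■                      ┃ 
ublic:     [x]   ┃■■■■■■                      ┃ 
hone:      [Bob ]┃                            ┃ 
ddress:    [    ]┃                            ┃ 
mail:      [555-]┃━━━━━━━━━━━━━━━━━━━━━━━━━━━━┛ 
lan:       ( ) Fr┃                              
                 ┃                              


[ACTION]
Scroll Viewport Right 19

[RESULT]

   ┠───────────────────┃■■■■■■■■■■           ┃  
   ┃■■■■■■■■■■         ┃■■■■■■■■■■           ┃  
   ┃■■■■■■■■■■         ┃■■■■■■■■■■           ┃  
   ┃■■■■■■■■■■         ┃■■■■■■■■■■           ┃  
   ┃■■■■■■■■■■         ┃■■■■■■■■■■           ┃  
━━━━━━━┓■■■■■■         ┃■■■■■■■■■■           ┃  
       ┃■■■■■■         ┗━━━━━━━━━━━━━━━━━━━━━┛  
───────┨■■■■■■                      ┃           
 [    ]┃■■■■■■                      ┃           
 ( ) Li┃■■■■■■                      ┃           
 [x]   ┃■■■■■■                      ┃           
 [Bob ]┃                            ┃           
 [    ]┃                            ┃           
 [555-]┃━━━━━━━━━━━━━━━━━━━━━━━━━━━━┛           
 ( ) Fr┃                                        
       ┃                                        


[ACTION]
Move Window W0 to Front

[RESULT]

   ┠────────────────────────────────┨        ┃  
   ┃■■■■■■■■■■                      ┃        ┃  
   ┃■■■■■■■■■■                      ┃        ┃  
   ┃■■■■■■■■■■                      ┃        ┃  
   ┃■■■■■■■■■■                      ┃        ┃  
━━━┃■■■■■■■■■■                      ┃        ┃  
   ┃■■■■■■■■■■                      ┃━━━━━━━━┛  
───┃■■■■■■■■■■                      ┃           
 [ ┃■■■■■■■■■■                      ┃           
 ( ┃■■■■■■■■■■                      ┃           
 [x┃■■■■■■■■■■                      ┃           
 [B┃                                ┃           
 [ ┃                                ┃           
 [5┗━━━━━━━━━━━━━━━━━━━━━━━━━━━━━━━━┛           
 ( ) Fr┃                                        
       ┃                                        


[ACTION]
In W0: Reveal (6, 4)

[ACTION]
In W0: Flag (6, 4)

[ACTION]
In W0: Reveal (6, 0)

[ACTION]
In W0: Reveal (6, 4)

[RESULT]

   ┠────────────────────────────────┨        ┃  
   ┃■■■✹■■■■■■                      ┃        ┃  
   ┃■■■■■■■■■■                      ┃        ┃  
   ┃✹■■■✹■■■■■                      ┃        ┃  
   ┃■■■■■■■■■■                      ┃        ┃  
━━━┃■■■■■■■■✹■                      ┃        ┃  
   ┃■✹✹✹■■■■■■                      ┃━━━━━━━━┛  
───┃■✹■✹✹■■■■■                      ┃           
 [ ┃■■■■✹■■■■■                      ┃           
 ( ┃■■✹✹■■■■■■                      ┃           
 [x┃■✹■■■■■✹■■                      ┃           
 [B┃                                ┃           
 [ ┃                                ┃           
 [5┗━━━━━━━━━━━━━━━━━━━━━━━━━━━━━━━━┛           
 ( ) Fr┃                                        
       ┃                                        
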